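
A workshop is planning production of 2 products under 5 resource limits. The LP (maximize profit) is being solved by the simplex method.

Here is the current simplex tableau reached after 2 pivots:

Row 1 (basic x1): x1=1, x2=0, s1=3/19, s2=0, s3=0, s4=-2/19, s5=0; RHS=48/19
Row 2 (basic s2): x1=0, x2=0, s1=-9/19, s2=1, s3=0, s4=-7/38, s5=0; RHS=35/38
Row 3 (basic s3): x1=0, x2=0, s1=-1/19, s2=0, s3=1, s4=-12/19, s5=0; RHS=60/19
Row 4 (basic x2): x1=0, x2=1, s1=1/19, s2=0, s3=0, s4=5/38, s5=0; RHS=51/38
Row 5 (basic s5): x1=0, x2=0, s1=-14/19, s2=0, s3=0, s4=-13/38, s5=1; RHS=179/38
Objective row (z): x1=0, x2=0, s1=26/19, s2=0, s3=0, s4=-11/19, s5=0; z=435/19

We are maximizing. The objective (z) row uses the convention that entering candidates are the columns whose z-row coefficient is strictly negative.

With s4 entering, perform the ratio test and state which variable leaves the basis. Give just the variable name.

Ratios: row 1 (x1): entry -2/19 ≤ 0, skip; row 2 (s2): entry -7/38 ≤ 0, skip; row 3 (s3): entry -12/19 ≤ 0, skip; row 4 (x2): (51/38)/(5/38) = 51/5; row 5 (s5): entry -13/38 ≤ 0, skip.
Minimum ratio 51/5 is in the x2 row, so x2 leaves.

x2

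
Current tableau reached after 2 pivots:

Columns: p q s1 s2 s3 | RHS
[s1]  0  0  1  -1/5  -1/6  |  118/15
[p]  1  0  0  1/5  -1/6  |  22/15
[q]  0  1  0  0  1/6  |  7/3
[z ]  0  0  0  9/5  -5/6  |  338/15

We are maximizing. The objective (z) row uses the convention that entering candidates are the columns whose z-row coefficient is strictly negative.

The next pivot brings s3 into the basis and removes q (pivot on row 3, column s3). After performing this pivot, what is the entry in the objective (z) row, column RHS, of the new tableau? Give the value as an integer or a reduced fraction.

Pivot element is row 3, column s3: 1/6.
Normalize row 3: new (row 3, RHS) = (7/3)/(1/6) = 14.
z-row ← z-row − (-5/6)·(new row 3): 338/15 − (-5/6)·14 = 171/5.

171/5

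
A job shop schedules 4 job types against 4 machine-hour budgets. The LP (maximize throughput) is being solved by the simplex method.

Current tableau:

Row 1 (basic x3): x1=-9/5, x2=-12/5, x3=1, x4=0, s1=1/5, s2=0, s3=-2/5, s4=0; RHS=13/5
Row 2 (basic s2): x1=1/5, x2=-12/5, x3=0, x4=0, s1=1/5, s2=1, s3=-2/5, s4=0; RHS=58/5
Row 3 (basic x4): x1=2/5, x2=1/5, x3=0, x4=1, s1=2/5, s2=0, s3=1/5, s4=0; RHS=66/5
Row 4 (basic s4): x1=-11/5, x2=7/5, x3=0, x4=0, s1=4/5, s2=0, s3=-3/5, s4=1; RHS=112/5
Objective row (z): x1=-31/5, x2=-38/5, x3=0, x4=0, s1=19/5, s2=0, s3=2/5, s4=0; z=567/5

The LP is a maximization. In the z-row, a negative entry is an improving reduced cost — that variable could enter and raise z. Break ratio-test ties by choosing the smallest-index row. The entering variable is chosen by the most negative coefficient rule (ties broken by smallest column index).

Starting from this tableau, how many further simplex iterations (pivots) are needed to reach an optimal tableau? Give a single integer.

2

pivot: x2 in, s4 out → z = 235
pivot: x1 in, x4 out → z = 489
No improving column remains; optimal.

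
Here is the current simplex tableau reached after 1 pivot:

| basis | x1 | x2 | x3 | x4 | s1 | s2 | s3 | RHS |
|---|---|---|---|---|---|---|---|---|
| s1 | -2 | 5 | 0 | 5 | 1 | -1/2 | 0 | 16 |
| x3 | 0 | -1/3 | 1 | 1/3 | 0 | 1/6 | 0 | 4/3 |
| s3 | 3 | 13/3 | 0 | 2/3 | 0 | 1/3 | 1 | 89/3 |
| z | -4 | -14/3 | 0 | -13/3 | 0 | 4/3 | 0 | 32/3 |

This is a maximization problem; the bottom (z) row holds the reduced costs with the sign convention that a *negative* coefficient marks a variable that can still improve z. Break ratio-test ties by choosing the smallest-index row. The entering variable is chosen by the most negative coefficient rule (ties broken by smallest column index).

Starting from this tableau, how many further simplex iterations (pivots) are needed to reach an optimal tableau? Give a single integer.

3

pivot: x2 in, s1 out → z = 128/5
pivot: x1 in, s3 out → z = 3208/71
pivot: x4 in, x3 out → z = 1329/20
No improving column remains; optimal.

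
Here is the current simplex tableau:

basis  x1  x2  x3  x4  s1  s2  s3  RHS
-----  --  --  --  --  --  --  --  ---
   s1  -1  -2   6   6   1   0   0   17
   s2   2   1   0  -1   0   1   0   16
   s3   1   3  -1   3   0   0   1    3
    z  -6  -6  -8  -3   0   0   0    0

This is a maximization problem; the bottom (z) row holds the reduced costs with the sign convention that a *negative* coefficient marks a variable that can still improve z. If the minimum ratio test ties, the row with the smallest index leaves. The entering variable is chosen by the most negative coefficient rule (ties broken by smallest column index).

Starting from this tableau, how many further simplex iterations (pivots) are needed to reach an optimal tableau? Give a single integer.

pivot: x3 in, s1 out → z = 68/3
pivot: x2 in, s3 out → z = 333/8
pivot: x1 in, x2 out → z = 74
No improving column remains; optimal.

3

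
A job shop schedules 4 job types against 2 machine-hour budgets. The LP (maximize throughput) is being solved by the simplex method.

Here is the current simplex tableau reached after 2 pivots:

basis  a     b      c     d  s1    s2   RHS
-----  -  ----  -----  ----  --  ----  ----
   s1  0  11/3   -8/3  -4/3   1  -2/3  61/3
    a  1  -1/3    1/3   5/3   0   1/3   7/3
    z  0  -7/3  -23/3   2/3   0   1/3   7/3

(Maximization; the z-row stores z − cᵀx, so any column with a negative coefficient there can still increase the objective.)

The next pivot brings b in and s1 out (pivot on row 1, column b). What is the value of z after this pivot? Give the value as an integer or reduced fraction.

168/11

Minimum ratio for b: (61/3)/(11/3) = 61/11.
z changes by −(z-row coeff of b)·ratio = −(-7/3)·(61/11) = 427/33.
New z = 7/3 + (427/33) = 168/11.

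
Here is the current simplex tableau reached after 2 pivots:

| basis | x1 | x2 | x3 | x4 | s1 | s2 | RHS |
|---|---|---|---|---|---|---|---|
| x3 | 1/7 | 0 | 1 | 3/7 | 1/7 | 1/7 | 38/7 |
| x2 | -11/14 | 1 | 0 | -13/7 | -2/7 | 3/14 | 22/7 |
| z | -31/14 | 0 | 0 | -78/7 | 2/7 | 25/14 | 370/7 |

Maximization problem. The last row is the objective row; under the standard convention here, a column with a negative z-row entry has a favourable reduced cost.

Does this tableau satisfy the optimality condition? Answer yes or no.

no

Column x1 has objective-row coefficient -31/14, which is negative; an improving pivot exists, so not yet optimal.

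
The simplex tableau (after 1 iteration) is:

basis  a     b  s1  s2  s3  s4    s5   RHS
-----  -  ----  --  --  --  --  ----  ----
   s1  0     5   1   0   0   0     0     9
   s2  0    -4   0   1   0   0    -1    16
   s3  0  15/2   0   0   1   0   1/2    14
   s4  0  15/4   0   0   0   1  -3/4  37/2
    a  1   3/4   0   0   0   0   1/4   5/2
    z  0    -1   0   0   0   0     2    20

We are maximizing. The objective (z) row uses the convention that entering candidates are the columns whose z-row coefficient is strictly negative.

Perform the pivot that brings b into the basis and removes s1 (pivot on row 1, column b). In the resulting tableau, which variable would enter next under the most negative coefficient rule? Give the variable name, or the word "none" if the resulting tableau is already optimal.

none

Pivot element 5. New z-row = old z-row − (-1)·(row 1/5).
Updated z-row coefficients: a: 0, b: 0, s1: 1/5, s2: 0, s3: 0, s4: 0, s5: 2.
No coefficient is strictly negative; the tableau after this pivot is optimal.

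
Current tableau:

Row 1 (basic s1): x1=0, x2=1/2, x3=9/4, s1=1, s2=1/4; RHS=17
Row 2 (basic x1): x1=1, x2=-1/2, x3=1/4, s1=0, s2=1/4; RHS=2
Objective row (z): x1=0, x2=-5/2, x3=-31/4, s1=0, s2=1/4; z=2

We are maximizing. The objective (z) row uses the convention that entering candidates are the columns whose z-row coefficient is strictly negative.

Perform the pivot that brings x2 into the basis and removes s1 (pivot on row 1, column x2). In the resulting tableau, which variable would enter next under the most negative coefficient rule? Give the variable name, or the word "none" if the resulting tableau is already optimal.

none

Pivot element 1/2. New z-row = old z-row − (-5/2)·(row 1/(1/2)).
Updated z-row coefficients: x1: 0, x2: 0, x3: 7/2, s1: 5, s2: 3/2.
No coefficient is strictly negative; the tableau after this pivot is optimal.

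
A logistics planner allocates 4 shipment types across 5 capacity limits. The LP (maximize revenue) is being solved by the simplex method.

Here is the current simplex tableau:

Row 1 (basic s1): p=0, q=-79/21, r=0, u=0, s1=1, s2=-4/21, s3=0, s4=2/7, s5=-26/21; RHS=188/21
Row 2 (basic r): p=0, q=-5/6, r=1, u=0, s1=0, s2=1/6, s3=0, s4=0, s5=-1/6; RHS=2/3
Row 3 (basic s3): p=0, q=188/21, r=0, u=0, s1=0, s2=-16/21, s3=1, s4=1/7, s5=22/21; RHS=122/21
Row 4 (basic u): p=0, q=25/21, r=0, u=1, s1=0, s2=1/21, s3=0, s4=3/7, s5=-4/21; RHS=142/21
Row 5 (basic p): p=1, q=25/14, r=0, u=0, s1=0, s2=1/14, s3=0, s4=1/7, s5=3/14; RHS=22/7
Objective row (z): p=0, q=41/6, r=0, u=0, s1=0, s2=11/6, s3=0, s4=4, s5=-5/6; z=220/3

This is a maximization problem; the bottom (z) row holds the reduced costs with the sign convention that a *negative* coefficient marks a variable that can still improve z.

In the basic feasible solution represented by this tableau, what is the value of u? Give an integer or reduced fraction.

142/21

u is basic (row 4); its value is the RHS of that row: 142/21.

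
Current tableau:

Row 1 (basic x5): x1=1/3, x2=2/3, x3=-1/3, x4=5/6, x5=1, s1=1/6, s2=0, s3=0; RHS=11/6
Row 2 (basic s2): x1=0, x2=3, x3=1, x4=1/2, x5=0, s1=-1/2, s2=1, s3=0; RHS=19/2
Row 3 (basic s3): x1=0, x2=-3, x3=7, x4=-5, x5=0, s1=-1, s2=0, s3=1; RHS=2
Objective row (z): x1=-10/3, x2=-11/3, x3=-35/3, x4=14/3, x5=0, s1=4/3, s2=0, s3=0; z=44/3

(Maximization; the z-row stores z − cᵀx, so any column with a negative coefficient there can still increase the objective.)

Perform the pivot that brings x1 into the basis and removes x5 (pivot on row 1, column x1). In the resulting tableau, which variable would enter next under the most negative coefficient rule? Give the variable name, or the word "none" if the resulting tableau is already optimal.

x3

Pivot element 1/3. New z-row = old z-row − (-10/3)·(row 1/(1/3)).
Updated z-row coefficients: x1: 0, x2: 3, x3: -15, x4: 13, x5: 10, s1: 3, s2: 0, s3: 0.
The most negative is -15 in column x3, so x3 would enter next.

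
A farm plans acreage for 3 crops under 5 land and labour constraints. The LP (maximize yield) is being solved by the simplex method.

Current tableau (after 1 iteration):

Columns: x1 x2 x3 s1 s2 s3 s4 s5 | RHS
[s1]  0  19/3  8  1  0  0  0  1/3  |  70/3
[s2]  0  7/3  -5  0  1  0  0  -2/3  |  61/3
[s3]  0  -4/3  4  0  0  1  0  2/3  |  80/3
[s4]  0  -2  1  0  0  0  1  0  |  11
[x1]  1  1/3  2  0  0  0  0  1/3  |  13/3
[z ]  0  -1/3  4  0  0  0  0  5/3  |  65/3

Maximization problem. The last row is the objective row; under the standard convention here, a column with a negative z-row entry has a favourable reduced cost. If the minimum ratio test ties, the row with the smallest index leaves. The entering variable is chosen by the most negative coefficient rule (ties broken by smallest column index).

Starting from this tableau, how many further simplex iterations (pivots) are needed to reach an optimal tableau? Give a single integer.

1

pivot: x2 in, s1 out → z = 435/19
No improving column remains; optimal.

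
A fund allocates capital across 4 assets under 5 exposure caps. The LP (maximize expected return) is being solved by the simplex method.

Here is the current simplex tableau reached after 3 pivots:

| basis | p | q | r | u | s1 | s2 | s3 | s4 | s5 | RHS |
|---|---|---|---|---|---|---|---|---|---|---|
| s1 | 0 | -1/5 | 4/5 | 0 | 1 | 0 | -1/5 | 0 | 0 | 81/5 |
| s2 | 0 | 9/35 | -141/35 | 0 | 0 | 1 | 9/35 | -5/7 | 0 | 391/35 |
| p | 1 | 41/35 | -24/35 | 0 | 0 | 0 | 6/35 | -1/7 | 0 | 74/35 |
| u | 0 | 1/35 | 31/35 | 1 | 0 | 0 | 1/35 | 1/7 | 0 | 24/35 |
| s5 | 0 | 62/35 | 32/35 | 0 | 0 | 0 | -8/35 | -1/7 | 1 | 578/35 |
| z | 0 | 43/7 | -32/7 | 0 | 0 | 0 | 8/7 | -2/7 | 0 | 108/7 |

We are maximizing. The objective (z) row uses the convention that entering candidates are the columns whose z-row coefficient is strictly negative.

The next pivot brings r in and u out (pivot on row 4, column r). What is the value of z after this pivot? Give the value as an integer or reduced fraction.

588/31

Minimum ratio for r: (24/35)/(31/35) = 24/31.
z changes by −(z-row coeff of r)·ratio = −(-32/7)·(24/31) = 768/217.
New z = 108/7 + (768/217) = 588/31.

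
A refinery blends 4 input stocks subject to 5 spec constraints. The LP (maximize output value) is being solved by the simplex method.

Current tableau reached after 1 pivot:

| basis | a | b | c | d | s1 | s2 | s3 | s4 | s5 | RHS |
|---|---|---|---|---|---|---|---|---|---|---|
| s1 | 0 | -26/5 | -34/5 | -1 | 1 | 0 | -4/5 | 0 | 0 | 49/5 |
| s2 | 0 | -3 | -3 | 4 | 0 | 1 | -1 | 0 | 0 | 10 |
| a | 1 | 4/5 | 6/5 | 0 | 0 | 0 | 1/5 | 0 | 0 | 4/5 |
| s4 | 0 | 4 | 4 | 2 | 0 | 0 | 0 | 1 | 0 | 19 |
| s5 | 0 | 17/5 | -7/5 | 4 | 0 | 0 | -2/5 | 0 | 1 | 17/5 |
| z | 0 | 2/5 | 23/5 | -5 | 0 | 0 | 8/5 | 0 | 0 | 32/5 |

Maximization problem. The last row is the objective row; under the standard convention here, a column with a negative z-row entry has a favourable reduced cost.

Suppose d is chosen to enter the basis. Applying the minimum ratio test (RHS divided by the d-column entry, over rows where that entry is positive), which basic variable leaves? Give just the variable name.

Ratios: row 1 (s1): entry -1 ≤ 0, skip; row 2 (s2): 10/4 = 5/2; row 3 (a): entry 0 ≤ 0, skip; row 4 (s4): 19/2 = 19/2; row 5 (s5): (17/5)/4 = 17/20.
Minimum ratio 17/20 is in the s5 row, so s5 leaves.

s5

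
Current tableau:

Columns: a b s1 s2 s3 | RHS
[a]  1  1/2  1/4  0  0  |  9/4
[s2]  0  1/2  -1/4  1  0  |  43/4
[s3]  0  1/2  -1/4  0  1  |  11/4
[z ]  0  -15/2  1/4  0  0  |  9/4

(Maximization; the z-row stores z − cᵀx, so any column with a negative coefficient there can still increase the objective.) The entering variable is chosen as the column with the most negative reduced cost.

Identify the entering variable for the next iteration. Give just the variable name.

Objective-row coefficients: a: 0, b: -15/2, s1: 1/4, s2: 0, s3: 0.
The most negative is -15/2 in column b, so b enters.

b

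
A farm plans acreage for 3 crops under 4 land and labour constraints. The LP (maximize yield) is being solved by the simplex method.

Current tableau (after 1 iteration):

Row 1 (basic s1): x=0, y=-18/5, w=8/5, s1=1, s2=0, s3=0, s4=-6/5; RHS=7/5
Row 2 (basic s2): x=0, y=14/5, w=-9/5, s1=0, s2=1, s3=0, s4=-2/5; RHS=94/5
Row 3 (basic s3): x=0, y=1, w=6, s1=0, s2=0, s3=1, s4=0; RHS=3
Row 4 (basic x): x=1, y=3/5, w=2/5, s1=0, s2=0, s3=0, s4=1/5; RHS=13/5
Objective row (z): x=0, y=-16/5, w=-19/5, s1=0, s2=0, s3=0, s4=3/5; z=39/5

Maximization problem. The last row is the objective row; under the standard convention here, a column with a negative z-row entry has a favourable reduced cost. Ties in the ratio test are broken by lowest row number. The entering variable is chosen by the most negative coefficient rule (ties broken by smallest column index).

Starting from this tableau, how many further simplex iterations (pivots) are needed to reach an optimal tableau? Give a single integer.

pivot: w in, s3 out → z = 97/10
pivot: y in, w out → z = 87/5
No improving column remains; optimal.

2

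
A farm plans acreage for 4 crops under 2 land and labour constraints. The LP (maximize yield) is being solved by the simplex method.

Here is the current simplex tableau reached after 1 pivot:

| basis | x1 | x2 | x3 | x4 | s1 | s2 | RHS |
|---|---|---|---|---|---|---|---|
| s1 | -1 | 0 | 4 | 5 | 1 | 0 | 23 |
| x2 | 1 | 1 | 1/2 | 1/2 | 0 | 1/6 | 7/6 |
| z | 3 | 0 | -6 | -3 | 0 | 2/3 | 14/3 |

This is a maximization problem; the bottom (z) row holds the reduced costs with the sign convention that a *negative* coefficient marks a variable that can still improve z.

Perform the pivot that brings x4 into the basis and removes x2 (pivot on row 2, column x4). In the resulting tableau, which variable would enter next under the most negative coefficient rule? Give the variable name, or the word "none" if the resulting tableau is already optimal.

Pivot element 1/2. New z-row = old z-row − (-3)·(row 2/(1/2)).
Updated z-row coefficients: x1: 9, x2: 6, x3: -3, x4: 0, s1: 0, s2: 5/3.
The most negative is -3 in column x3, so x3 would enter next.

x3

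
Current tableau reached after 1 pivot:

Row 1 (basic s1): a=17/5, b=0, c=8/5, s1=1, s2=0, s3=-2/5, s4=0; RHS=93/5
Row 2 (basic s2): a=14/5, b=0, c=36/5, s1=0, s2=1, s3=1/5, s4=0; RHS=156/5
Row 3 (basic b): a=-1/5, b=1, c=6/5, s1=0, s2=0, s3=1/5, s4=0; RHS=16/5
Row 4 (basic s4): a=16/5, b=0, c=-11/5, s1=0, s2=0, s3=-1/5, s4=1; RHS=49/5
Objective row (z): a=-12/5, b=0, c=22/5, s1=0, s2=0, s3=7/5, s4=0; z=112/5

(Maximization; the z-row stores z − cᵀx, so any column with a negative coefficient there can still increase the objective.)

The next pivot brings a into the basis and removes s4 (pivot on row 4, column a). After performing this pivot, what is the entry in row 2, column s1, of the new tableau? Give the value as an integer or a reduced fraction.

0

Pivot element is row 4, column a: 16/5.
Normalize row 4: new (row 4, s1) = 0/(16/5) = 0.
row 2 ← row 2 − (14/5)·(new row 4): 0 − (14/5)·0 = 0.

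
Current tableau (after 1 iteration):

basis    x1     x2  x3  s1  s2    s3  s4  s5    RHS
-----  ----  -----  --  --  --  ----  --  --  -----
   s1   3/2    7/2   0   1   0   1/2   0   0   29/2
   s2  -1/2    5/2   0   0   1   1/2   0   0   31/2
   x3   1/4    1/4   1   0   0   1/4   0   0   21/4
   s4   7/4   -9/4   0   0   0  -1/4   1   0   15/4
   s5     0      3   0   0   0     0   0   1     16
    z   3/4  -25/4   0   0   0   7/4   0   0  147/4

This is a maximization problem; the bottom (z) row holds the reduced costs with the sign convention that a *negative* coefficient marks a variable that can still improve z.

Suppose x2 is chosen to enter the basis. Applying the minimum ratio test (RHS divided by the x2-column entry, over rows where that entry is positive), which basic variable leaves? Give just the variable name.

s1

Ratios: row 1 (s1): (29/2)/(7/2) = 29/7; row 2 (s2): (31/2)/(5/2) = 31/5; row 3 (x3): (21/4)/(1/4) = 21; row 4 (s4): entry -9/4 ≤ 0, skip; row 5 (s5): 16/3 = 16/3.
Minimum ratio 29/7 is in the s1 row, so s1 leaves.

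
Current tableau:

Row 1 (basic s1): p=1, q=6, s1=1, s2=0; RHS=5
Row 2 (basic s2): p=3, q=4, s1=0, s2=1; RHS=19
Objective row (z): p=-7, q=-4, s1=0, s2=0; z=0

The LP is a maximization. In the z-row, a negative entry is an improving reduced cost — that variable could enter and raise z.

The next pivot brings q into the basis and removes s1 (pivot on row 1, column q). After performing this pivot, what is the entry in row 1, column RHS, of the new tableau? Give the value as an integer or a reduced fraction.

5/6

Pivot element is row 1, column q: 6.
Normalize row 1: new (row 1, RHS) = 5/6 = 5/6.
Row 1 is the pivot row, so the entry is 5/6.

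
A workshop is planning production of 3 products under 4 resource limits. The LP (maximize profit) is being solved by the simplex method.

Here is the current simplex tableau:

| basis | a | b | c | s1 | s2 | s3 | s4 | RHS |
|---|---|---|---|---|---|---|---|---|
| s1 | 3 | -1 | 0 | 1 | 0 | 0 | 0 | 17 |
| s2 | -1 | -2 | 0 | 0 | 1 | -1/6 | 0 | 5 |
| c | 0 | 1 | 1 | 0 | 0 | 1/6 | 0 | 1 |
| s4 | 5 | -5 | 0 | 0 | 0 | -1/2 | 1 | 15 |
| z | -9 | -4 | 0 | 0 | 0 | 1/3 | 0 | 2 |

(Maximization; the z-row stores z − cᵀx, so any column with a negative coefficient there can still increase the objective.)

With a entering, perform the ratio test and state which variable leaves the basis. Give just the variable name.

s4

Ratios: row 1 (s1): 17/3 = 17/3; row 2 (s2): entry -1 ≤ 0, skip; row 3 (c): entry 0 ≤ 0, skip; row 4 (s4): 15/5 = 3.
Minimum ratio 3 is in the s4 row, so s4 leaves.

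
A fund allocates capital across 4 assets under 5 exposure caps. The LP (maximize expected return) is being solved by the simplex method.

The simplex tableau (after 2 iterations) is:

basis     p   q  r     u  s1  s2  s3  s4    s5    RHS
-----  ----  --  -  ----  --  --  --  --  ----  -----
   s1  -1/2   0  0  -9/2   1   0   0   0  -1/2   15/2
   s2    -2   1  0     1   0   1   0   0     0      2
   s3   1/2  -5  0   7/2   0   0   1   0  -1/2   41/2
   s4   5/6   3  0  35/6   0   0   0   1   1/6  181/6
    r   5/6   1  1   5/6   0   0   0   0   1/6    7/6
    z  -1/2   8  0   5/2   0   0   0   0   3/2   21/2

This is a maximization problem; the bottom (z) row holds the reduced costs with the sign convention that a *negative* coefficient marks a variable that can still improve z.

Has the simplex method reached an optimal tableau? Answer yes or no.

no

Column p has objective-row coefficient -1/2, which is negative; an improving pivot exists, so not yet optimal.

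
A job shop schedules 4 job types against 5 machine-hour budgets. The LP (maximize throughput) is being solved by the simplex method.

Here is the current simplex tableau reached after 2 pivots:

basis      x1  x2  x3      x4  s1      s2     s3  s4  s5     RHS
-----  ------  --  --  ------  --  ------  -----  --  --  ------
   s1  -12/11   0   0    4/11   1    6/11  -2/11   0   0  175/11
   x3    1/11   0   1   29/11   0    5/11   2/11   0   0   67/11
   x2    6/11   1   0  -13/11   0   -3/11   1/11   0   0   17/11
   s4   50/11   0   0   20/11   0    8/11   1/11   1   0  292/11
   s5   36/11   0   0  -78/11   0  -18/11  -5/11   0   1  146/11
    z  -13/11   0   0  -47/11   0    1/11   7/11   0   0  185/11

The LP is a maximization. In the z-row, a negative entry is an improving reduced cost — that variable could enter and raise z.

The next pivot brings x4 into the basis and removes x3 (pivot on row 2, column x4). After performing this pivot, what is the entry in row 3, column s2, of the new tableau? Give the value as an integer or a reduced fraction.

Pivot element is row 2, column x4: 29/11.
Normalize row 2: new (row 2, s2) = (5/11)/(29/11) = 5/29.
row 3 ← row 3 − (-13/11)·(new row 2): -3/11 − (-13/11)·(5/29) = -2/29.

-2/29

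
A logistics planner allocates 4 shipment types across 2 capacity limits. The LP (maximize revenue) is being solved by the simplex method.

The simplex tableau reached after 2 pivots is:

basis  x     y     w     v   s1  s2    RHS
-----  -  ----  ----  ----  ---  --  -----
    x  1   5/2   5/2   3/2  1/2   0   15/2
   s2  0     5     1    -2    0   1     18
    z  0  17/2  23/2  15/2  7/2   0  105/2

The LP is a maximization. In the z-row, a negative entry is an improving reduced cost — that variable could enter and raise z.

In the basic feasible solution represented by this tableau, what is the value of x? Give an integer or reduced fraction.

15/2

x is basic (row 1); its value is the RHS of that row: 15/2.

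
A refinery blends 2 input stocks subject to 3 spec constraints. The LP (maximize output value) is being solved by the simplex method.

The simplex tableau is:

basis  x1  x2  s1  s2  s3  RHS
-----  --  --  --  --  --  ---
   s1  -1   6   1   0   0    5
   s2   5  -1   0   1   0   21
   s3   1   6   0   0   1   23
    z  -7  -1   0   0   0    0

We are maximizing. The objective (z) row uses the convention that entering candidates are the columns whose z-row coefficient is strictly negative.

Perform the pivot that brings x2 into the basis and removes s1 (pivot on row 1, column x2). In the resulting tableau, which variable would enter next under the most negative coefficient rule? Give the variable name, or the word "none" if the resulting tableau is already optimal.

x1

Pivot element 6. New z-row = old z-row − (-1)·(row 1/6).
Updated z-row coefficients: x1: -43/6, x2: 0, s1: 1/6, s2: 0, s3: 0.
The most negative is -43/6 in column x1, so x1 would enter next.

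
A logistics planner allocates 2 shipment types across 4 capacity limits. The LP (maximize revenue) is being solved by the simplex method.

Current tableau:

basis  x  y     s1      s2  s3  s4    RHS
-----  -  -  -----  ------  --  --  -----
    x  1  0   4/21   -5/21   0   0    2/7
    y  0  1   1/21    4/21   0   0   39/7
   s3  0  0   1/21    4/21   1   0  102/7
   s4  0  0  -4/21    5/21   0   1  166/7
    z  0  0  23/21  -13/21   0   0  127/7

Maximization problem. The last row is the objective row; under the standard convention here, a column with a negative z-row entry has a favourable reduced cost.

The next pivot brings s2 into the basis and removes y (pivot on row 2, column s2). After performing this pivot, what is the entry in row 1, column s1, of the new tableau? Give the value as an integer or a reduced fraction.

1/4

Pivot element is row 2, column s2: 4/21.
Normalize row 2: new (row 2, s1) = (1/21)/(4/21) = 1/4.
row 1 ← row 1 − (-5/21)·(new row 2): 4/21 − (-5/21)·(1/4) = 1/4.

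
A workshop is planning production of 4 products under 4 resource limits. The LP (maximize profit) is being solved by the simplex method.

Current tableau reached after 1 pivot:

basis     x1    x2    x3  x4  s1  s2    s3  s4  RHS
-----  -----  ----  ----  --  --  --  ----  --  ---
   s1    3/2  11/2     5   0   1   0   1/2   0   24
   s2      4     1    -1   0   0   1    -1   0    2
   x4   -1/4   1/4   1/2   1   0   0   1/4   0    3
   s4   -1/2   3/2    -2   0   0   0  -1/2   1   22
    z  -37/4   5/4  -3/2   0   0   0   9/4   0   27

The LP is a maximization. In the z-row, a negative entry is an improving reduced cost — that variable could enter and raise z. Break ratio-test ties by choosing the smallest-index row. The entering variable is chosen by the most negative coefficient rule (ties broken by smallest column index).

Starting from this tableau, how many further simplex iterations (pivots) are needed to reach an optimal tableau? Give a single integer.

2

pivot: x1 in, s2 out → z = 253/8
pivot: x3 in, s1 out → z = 2069/43
No improving column remains; optimal.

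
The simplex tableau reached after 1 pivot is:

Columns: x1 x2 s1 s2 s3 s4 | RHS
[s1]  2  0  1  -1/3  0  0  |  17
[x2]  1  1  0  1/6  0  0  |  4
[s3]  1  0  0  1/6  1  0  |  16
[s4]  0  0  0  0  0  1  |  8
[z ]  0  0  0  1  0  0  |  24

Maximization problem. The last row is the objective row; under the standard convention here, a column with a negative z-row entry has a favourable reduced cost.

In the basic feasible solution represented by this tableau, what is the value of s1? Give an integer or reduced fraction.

17

s1 is basic (row 1); its value is the RHS of that row: 17.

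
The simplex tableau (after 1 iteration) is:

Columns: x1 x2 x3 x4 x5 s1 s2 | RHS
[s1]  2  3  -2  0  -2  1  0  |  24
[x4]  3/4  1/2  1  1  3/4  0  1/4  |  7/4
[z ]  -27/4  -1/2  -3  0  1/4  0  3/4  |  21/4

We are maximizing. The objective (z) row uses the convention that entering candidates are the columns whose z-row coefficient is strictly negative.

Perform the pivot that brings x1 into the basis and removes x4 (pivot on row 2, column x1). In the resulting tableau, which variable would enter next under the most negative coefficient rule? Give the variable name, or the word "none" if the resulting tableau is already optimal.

Pivot element 3/4. New z-row = old z-row − (-27/4)·(row 2/(3/4)).
Updated z-row coefficients: x1: 0, x2: 4, x3: 6, x4: 9, x5: 7, s1: 0, s2: 3.
No coefficient is strictly negative; the tableau after this pivot is optimal.

none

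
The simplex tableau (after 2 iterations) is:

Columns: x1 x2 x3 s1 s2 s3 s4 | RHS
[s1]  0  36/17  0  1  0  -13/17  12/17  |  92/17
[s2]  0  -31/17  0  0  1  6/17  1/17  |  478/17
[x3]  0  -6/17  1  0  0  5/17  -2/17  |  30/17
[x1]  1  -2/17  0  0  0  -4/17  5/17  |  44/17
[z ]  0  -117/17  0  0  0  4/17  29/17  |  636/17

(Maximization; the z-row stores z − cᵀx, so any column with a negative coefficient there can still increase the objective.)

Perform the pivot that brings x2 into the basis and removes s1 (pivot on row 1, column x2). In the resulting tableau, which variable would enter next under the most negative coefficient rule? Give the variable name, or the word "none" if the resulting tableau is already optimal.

s3

Pivot element 36/17. New z-row = old z-row − (-117/17)·(row 1/(36/17)).
Updated z-row coefficients: x1: 0, x2: 0, x3: 0, s1: 13/4, s2: 0, s3: -9/4, s4: 4.
The most negative is -9/4 in column s3, so s3 would enter next.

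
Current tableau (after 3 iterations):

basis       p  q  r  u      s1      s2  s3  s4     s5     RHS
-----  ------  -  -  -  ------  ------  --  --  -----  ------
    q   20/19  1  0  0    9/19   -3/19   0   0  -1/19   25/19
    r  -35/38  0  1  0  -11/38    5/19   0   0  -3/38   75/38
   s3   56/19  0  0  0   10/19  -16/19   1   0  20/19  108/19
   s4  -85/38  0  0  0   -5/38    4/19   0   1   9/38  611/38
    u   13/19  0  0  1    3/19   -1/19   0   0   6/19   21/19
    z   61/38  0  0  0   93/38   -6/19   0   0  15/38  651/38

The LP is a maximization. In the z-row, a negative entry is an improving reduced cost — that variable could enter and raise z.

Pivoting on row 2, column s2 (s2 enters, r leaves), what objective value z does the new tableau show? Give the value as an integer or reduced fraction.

39/2

Minimum ratio for s2: (75/38)/(5/19) = 15/2.
z changes by −(z-row coeff of s2)·ratio = −(-6/19)·(15/2) = 45/19.
New z = 651/38 + (45/19) = 39/2.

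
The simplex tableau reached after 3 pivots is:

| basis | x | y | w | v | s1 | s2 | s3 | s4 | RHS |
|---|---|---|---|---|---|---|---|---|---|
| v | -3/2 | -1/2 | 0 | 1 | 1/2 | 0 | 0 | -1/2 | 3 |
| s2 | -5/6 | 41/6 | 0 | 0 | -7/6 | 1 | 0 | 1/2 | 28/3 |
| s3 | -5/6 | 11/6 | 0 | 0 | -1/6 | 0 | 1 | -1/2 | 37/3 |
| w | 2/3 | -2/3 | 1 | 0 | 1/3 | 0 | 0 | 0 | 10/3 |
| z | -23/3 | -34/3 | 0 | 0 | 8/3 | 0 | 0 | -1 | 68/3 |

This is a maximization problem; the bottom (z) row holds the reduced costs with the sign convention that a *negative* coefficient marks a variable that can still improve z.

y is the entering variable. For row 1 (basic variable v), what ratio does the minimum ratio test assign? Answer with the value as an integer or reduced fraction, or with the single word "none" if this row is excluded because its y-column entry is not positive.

The y entry in row 1 is -1/2 ≤ 0, so this row gives no ratio.

none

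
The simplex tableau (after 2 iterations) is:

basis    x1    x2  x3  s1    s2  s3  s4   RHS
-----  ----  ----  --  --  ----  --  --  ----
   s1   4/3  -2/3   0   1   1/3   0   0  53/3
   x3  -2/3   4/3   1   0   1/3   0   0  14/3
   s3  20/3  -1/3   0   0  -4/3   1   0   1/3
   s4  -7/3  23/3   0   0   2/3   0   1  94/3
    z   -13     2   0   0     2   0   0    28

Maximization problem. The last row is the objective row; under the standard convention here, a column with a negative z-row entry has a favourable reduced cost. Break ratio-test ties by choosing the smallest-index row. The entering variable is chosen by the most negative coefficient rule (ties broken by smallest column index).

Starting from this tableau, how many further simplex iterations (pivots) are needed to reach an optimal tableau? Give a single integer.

pivot: x1 in, s3 out → z = 573/20
pivot: s2 in, x3 out → z = 171/4
No improving column remains; optimal.

2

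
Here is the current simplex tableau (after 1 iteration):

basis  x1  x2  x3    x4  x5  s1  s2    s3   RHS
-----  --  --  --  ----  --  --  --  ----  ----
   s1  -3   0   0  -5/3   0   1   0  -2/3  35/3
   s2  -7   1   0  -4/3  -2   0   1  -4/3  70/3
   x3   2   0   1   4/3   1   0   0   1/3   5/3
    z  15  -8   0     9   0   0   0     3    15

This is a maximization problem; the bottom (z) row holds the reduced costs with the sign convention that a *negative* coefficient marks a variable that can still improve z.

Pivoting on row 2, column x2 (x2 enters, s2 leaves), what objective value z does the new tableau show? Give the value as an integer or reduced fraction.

605/3

Minimum ratio for x2: (70/3)/1 = 70/3.
z changes by −(z-row coeff of x2)·ratio = −(-8)·(70/3) = 560/3.
New z = 15 + (560/3) = 605/3.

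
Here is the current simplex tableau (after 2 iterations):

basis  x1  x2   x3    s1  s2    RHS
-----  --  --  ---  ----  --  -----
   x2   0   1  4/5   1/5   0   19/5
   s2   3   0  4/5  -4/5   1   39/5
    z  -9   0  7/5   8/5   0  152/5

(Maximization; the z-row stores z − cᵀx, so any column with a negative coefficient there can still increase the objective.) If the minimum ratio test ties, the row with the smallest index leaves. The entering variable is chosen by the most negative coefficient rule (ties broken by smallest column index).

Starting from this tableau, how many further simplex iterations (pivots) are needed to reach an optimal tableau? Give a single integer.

2

pivot: x1 in, s2 out → z = 269/5
pivot: s1 in, x2 out → z = 69
No improving column remains; optimal.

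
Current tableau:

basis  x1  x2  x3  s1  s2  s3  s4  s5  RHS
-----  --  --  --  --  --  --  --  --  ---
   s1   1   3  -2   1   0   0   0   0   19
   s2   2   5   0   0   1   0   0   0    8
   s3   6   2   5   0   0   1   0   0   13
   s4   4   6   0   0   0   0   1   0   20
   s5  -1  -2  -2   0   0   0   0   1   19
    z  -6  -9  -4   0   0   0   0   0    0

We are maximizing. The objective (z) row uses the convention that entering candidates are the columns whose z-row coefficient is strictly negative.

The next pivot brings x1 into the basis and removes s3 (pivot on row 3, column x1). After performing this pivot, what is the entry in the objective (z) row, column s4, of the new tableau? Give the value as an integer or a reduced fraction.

0

Pivot element is row 3, column x1: 6.
Normalize row 3: new (row 3, s4) = 0/6 = 0.
z-row ← z-row − (-6)·(new row 3): 0 − (-6)·0 = 0.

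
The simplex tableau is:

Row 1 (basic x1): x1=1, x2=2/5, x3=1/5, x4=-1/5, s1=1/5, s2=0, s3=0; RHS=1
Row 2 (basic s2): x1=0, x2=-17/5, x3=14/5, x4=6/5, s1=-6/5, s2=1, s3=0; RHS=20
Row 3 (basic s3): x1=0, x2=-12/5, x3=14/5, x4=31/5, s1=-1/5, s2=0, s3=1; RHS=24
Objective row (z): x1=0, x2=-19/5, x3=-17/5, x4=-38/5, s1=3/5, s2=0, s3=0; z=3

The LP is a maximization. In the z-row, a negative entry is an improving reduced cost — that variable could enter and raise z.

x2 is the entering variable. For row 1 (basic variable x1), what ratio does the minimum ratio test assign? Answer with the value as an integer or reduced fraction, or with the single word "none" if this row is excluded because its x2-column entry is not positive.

Ratio = RHS / (x2 entry) = 1 / (2/5) = 5/2.

5/2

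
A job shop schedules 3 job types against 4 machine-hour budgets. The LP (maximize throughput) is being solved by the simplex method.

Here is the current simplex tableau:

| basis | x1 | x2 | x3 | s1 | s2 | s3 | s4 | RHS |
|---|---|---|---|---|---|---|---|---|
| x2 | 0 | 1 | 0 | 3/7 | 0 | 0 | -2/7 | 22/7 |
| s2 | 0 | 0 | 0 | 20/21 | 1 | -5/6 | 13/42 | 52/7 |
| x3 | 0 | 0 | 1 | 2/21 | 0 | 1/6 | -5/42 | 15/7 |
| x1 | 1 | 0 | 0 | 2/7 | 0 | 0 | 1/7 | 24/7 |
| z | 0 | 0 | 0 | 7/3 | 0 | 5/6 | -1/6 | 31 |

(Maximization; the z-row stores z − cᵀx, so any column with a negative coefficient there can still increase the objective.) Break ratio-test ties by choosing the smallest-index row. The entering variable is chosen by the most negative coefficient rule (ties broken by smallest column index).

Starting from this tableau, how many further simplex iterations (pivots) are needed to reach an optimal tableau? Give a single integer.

pivot: s4 in, s2 out → z = 35
No improving column remains; optimal.

1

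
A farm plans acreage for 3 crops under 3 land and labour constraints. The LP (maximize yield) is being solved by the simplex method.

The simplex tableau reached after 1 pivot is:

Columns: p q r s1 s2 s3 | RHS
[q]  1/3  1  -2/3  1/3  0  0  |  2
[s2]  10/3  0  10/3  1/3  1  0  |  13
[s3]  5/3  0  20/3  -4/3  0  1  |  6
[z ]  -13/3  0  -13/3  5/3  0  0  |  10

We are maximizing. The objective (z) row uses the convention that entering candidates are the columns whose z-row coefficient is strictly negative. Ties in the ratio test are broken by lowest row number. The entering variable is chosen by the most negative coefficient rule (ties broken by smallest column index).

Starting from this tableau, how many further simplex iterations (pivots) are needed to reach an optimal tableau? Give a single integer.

pivot: p in, s3 out → z = 128/5
pivot: s1 in, s2 out → z = 131/5
No improving column remains; optimal.

2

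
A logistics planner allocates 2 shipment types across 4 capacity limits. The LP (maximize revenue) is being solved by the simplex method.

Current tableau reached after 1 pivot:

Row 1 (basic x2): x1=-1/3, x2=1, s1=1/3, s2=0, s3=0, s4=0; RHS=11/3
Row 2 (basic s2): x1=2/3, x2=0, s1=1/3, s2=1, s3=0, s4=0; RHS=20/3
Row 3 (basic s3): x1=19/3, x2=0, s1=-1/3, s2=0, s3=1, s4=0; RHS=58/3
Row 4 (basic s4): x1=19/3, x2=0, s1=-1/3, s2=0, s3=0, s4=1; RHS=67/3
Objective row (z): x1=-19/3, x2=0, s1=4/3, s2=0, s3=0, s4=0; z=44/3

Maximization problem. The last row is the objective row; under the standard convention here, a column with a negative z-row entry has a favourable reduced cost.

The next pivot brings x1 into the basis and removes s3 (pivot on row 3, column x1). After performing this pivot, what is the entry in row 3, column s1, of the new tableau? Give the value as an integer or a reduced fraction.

Pivot element is row 3, column x1: 19/3.
Normalize row 3: new (row 3, s1) = (-1/3)/(19/3) = -1/19.
Row 3 is the pivot row, so the entry is -1/19.

-1/19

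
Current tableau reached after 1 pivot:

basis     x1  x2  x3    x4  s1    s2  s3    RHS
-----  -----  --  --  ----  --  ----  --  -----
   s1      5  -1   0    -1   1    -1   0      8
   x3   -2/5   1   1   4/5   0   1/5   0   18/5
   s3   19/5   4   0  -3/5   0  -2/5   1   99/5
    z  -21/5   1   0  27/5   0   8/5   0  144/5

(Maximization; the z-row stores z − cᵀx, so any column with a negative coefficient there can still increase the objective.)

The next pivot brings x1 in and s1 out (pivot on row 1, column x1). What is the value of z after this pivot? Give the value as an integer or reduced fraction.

888/25

Minimum ratio for x1: 8/5 = 8/5.
z changes by −(z-row coeff of x1)·ratio = −(-21/5)·(8/5) = 168/25.
New z = 144/5 + (168/25) = 888/25.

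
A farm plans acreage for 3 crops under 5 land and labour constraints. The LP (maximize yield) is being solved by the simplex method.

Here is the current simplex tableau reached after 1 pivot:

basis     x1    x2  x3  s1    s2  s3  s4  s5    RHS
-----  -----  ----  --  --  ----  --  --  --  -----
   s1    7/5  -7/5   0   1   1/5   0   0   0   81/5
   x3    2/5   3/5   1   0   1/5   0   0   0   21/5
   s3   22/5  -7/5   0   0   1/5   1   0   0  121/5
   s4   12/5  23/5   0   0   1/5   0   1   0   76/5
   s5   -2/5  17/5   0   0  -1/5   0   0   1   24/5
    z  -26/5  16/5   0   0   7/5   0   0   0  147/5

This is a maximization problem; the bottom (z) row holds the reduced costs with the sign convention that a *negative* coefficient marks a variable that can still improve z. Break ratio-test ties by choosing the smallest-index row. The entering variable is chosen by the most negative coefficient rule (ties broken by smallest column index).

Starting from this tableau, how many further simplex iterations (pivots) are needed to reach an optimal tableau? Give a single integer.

1

pivot: x1 in, s3 out → z = 58
No improving column remains; optimal.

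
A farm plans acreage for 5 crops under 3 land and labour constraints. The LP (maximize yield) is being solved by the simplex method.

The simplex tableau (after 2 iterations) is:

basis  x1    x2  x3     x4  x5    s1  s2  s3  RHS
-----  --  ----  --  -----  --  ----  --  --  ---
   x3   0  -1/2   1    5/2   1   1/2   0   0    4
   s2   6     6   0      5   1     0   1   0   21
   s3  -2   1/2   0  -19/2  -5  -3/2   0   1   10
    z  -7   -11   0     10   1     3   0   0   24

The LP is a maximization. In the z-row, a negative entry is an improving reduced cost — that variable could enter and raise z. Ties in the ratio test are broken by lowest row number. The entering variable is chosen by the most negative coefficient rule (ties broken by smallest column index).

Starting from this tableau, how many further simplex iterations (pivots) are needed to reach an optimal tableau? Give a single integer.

pivot: x2 in, s2 out → z = 125/2
No improving column remains; optimal.

1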